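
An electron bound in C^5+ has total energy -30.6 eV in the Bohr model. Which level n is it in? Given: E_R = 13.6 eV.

E_n = −E_R Z²/n² ⇒ n² = E_R Z²/(−E_n) = 13.6 × 6² / 30.6 ≈ 16.00
n = 4

4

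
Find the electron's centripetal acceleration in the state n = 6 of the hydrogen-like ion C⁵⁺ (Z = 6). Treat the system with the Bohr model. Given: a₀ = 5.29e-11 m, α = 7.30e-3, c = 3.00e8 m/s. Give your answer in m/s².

r = n²a₀/Z = 3.17e-10 m, v = Zαc/n = 2.19e6 m/s
a = v²/r = (2.19e6)² / 3.17e-10 = 1.51e22 m/s²

1.51e22 m/s²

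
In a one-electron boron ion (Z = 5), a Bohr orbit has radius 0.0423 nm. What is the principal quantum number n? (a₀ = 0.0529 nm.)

r_n = n²a₀/Z ⇒ n² = rZ/a₀ = 0.0423 × 5 / 0.0529 ≈ 4.00
n = 2

2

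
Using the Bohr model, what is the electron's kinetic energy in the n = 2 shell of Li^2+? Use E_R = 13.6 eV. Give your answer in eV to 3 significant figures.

For a Coulomb orbit the virial theorem gives K = −E_n.
E_n = −E_R·Z²/n², so K = E_R·Z²/n² = 13.6 × 3²/2² = 30.6 eV

30.6 eV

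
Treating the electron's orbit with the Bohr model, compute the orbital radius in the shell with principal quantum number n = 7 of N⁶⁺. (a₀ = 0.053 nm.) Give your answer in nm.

0.37 nm

r_n = n²a₀/Z = 7² × 0.053 / 7
    = 49 × 0.053 / 7 = 0.37 nm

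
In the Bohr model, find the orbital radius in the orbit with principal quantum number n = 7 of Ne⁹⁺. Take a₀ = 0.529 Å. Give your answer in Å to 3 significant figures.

r_n = n²a₀/Z = 7² × 0.529 / 10
    = 49 × 0.529 / 10 = 2.59 Å

2.59 Å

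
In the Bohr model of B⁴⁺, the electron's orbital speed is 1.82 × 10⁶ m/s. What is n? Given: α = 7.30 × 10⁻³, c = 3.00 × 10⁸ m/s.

v_n = Zαc/n ⇒ n = Zαc/v = 5 × 0.00730 × 3.00 × 10⁸ / 1.82 × 10⁶ ≈ 6.02
n = 6

6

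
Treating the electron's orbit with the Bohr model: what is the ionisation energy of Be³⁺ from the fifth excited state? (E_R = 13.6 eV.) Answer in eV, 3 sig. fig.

6.04 eV

E_n = −E_R·Z²/n² = −13.6 × 4²/6² eV = -6.04 eV
Ionisation energy = −E_n = 6.04 eV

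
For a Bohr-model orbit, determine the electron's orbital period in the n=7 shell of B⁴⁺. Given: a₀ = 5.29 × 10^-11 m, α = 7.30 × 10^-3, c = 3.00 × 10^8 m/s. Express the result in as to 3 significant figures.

2080 as

r = n²a₀/Z = 7²·5.29 × 10^-11/5 = 5.18 × 10^-10 m
v = Zαc/n = 5·0.00730·3.00 × 10^8/7 = 1.56 × 10^6 m/s
T = 2πr/v = 2.08 × 10^-15 s = 2080 as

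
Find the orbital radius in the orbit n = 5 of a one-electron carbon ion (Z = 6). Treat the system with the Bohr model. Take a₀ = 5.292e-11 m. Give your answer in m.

r_n = n²a₀/Z = 5² × 5.292e-11 / 6
    = 25 × 5.292e-11 / 6 = 2.205e-10 m

2.205e-10 m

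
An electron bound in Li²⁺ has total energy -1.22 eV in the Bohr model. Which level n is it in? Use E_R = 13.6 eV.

E_n = −E_R Z²/n² ⇒ n² = E_R Z²/(−E_n) = 13.6 × 3² / 1.22 ≈ 100.33
n = 10

10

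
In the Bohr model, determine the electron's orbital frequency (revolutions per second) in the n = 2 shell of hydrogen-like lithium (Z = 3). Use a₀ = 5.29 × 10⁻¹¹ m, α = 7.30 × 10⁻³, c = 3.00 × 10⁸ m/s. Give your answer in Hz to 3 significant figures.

r = n²a₀/Z = 7.05 × 10⁻¹¹ m, v = Zαc/n = 3.29 × 10⁶ m/s
f = v/(2πr) = 7.41 × 10¹⁵ Hz

7.41 × 10¹⁵ Hz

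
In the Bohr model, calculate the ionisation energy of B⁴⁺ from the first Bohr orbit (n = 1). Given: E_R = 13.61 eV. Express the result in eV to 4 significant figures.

340.2 eV

E_n = −E_R·Z²/n² = −13.61 × 5²/1² eV = -340.2 eV
Ionisation energy = −E_n = 340.2 eV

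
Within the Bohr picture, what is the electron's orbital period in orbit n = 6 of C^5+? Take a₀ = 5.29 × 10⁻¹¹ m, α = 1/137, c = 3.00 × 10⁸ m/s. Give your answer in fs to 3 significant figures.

0.911 fs

r = n²a₀/Z = 6²·5.29 × 10⁻¹¹/6 = 3.17 × 10⁻¹⁰ m
v = Zαc/n = 6·0.00730·3.00 × 10⁸/6 = 2.19 × 10⁶ m/s
T = 2πr/v = 9.11 × 10⁻¹⁶ s = 0.911 fs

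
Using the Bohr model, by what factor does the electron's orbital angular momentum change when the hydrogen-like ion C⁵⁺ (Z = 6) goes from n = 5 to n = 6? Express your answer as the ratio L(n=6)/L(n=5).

6/5

L = nℏ depends only on n, so L ∝ n.
L(n=6)/L(n=5) = (6/5)^1 = 6/5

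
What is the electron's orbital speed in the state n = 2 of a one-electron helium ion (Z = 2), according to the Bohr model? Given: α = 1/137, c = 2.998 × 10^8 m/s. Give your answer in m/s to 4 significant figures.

2.188 × 10^6 m/s

v_n = Zαc/n = 2 × 0.007299 × 2.998 × 10^8 / 2
    = 2.188 × 10^6 m/s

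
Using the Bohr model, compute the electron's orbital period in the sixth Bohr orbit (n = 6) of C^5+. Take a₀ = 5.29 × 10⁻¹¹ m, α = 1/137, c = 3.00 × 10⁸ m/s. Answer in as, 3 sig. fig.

911 as

r = n²a₀/Z = 6²·5.29 × 10⁻¹¹/6 = 3.17 × 10⁻¹⁰ m
v = Zαc/n = 6·0.00730·3.00 × 10⁸/6 = 2.19 × 10⁶ m/s
T = 2πr/v = 9.11 × 10⁻¹⁶ s = 911 as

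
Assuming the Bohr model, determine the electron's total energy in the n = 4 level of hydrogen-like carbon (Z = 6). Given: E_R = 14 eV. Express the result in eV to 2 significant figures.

E_n = −E_R·Z²/n² = −14 × 6²/4² = -32 eV

-32 eV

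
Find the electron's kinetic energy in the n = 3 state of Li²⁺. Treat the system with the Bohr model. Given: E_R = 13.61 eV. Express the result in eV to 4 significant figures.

For a Coulomb orbit the virial theorem gives K = −E_n.
E_n = −E_R·Z²/n², so K = E_R·Z²/n² = 13.61 × 3²/3² = 13.61 eV

13.61 eV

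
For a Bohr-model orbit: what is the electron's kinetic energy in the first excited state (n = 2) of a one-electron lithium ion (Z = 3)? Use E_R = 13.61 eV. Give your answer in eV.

30.62 eV

For a Coulomb orbit the virial theorem gives K = −E_n.
E_n = −E_R·Z²/n², so K = E_R·Z²/n² = 13.61 × 3²/2² = 30.62 eV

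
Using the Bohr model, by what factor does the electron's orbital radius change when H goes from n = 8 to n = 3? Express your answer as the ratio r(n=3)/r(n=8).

9/64

r ∝ Z^-1 · n^2; with Z fixed, r ∝ n^2.
r(n=3)/r(n=8) = (3/8)^2 = 9/64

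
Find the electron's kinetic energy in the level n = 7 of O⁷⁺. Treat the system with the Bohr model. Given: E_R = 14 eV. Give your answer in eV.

For a Coulomb orbit the virial theorem gives K = −E_n.
E_n = −E_R·Z²/n², so K = E_R·Z²/n² = 14 × 8²/7² = 18 eV

18 eV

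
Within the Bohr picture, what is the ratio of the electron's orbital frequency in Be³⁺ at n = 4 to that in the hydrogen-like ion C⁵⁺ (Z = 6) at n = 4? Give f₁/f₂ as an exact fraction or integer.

4/9

f ∝ Z^2 · n^-3
f₁/f₂ = (4/6)^2 · (4/4)^-3 = 4/9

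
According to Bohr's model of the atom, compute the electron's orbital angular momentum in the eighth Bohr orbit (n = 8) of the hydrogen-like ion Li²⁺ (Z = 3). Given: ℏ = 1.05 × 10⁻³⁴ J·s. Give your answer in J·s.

8.40 × 10⁻³⁴ J·s

L_n = nℏ = 8 × 1.05 × 10⁻³⁴ = 8.40 × 10⁻³⁴ J·s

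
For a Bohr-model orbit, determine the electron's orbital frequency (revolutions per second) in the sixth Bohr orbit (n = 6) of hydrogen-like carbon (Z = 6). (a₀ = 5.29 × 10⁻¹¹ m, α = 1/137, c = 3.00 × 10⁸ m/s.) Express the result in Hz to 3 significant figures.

r = n²a₀/Z = 3.17 × 10⁻¹⁰ m, v = Zαc/n = 2.19 × 10⁶ m/s
f = v/(2πr) = 1.10 × 10¹⁵ Hz

1.10 × 10¹⁵ Hz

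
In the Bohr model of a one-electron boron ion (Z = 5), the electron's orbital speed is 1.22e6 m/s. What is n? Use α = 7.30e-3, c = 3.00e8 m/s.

9

v_n = Zαc/n ⇒ n = Zαc/v = 5 × 0.00730 × 3.00e8 / 1.22e6 ≈ 8.98
n = 9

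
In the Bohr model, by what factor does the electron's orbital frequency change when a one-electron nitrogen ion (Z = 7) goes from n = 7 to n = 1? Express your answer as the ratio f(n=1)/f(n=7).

f ∝ Z^2 · n^-3; with Z fixed, f ∝ n^-3.
f(n=1)/f(n=7) = (1/7)^-3 = 343

343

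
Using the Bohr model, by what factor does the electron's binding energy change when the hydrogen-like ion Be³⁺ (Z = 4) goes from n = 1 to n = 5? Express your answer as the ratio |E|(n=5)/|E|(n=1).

1/25

|E| ∝ Z^2 · n^-2; with Z fixed, |E| ∝ n^-2.
|E|(n=5)/|E|(n=1) = (5/1)^-2 = 1/25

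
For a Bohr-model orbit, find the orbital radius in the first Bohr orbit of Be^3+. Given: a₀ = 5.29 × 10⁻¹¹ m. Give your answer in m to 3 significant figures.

1.32 × 10⁻¹¹ m

r_n = n²a₀/Z = 1² × 5.29 × 10⁻¹¹ / 4
    = 1 × 5.29 × 10⁻¹¹ / 4 = 1.32 × 10⁻¹¹ m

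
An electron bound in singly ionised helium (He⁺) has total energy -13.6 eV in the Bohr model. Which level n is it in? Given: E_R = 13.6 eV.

E_n = −E_R Z²/n² ⇒ n² = E_R Z²/(−E_n) = 13.6 × 2² / 13.6 ≈ 4.00
n = 2

2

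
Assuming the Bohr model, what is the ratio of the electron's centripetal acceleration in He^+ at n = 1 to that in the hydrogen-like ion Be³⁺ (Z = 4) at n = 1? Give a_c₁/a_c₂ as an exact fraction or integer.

a_c ∝ Z^3 · n^-4
a_c₁/a_c₂ = (2/4)^3 · (1/1)^-4 = 1/8

1/8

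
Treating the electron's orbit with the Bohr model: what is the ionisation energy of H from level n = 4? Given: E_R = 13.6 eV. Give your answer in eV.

E_n = −E_R·Z²/n² = −13.6 × 1²/4² eV = -0.850 eV
Ionisation energy = −E_n = 0.850 eV

0.850 eV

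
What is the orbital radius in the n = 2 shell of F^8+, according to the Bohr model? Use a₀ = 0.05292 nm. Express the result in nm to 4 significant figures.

r_n = n²a₀/Z = 2² × 0.05292 / 9
    = 4 × 0.05292 / 9 = 0.02352 nm

0.02352 nm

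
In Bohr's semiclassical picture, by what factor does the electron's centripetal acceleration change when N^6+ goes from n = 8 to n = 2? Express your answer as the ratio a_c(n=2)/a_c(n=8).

a_c ∝ Z^3 · n^-4; with Z fixed, a_c ∝ n^-4.
a_c(n=2)/a_c(n=8) = (2/8)^-4 = 256

256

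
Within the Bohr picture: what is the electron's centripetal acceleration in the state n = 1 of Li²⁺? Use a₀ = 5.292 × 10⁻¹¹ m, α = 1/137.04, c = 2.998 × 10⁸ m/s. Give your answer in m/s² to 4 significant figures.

r = n²a₀/Z = 1.764 × 10⁻¹¹ m, v = Zαc/n = 6.563 × 10⁶ m/s
a = v²/r = (6.563 × 10⁶)² / 1.764 × 10⁻¹¹ = 2.442 × 10²⁴ m/s²

2.442 × 10²⁴ m/s²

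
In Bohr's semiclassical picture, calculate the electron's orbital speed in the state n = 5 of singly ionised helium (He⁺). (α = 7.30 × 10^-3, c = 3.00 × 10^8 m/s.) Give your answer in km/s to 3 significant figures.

876 km/s

v_n = Zαc/n = 2 × 0.00730 × 3.00 × 10^8 / 5
    = 876 km/s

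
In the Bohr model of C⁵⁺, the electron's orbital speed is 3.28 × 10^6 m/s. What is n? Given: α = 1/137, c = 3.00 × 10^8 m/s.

v_n = Zαc/n ⇒ n = Zαc/v = 6 × 0.00730 × 3.00 × 10^8 / 3.28 × 10^6 ≈ 4.01
n = 4

4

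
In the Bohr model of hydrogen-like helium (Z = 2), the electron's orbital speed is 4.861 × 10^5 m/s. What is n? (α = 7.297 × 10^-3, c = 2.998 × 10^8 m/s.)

9

v_n = Zαc/n ⇒ n = Zαc/v = 2 × 0.007297 × 2.998 × 10^8 / 4.861 × 10^5 ≈ 9.00
n = 9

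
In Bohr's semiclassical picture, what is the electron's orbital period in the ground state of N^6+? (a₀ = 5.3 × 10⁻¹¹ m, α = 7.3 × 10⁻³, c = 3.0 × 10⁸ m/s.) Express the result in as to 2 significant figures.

3.1 as

r = n²a₀/Z = 1²·5.3 × 10⁻¹¹/7 = 7.6 × 10⁻¹² m
v = Zαc/n = 7·0.0073·3.0 × 10⁸/1 = 1.5 × 10⁷ m/s
T = 2πr/v = 3.1 × 10⁻¹⁸ s = 3.1 as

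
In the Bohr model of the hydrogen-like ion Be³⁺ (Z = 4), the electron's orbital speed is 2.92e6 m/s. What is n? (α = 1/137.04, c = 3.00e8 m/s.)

3

v_n = Zαc/n ⇒ n = Zαc/v = 4 × 0.00730 × 3.00e8 / 2.92e6 ≈ 3.00
n = 3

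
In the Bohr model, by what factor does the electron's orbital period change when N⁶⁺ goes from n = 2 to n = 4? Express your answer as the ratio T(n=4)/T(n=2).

8

T ∝ Z^-2 · n^3; with Z fixed, T ∝ n^3.
T(n=4)/T(n=2) = (4/2)^3 = 8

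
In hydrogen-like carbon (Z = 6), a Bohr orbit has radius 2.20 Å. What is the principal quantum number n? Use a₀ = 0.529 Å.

5

r_n = n²a₀/Z ⇒ n² = rZ/a₀ = 2.20 × 6 / 0.529 ≈ 24.95
n = 5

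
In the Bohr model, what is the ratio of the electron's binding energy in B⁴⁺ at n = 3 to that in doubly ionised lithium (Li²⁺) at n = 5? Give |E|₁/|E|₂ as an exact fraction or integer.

625/81

|E| ∝ Z^2 · n^-2
|E|₁/|E|₂ = (5/3)^2 · (3/5)^-2 = 625/81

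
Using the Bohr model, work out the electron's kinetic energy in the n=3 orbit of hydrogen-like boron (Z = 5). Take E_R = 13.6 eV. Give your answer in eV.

For a Coulomb orbit the virial theorem gives K = −E_n.
E_n = −E_R·Z²/n², so K = E_R·Z²/n² = 13.6 × 5²/3² = 37.8 eV

37.8 eV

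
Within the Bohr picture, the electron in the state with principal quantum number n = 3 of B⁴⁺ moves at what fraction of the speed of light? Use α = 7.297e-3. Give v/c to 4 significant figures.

v_n = Zαc/n, so v/c = Zα/n = 5 × 0.007297 / 3 = 0.01216

0.01216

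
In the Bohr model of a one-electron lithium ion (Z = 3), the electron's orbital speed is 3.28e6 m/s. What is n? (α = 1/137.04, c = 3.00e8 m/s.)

2

v_n = Zαc/n ⇒ n = Zαc/v = 3 × 0.00730 × 3.00e8 / 3.28e6 ≈ 2.00
n = 2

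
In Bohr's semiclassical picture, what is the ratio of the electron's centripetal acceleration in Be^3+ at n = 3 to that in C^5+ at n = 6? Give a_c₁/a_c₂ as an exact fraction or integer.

128/27

a_c ∝ Z^3 · n^-4
a_c₁/a_c₂ = (4/6)^3 · (3/6)^-4 = 128/27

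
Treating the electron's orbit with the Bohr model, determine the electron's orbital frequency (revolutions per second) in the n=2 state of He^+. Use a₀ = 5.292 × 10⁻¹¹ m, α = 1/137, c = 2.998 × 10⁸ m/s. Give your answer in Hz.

r = n²a₀/Z = 1.058 × 10⁻¹⁰ m, v = Zαc/n = 2.188 × 10⁶ m/s
f = v/(2πr) = 3.291 × 10¹⁵ Hz

3.291 × 10¹⁵ Hz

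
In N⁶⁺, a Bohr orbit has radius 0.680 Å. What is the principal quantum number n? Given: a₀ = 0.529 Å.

3

r_n = n²a₀/Z ⇒ n² = rZ/a₀ = 0.680 × 7 / 0.529 ≈ 9.00
n = 3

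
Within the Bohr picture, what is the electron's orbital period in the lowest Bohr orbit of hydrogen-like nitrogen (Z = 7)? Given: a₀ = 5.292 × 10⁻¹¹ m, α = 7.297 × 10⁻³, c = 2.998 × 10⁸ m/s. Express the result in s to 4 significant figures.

r = n²a₀/Z = 1²·5.292 × 10⁻¹¹/7 = 7.560 × 10⁻¹² m
v = Zαc/n = 7·0.007297·2.998 × 10⁸/1 = 1.531 × 10⁷ m/s
T = 2πr/v = 3.102 × 10⁻¹⁸ s

3.102 × 10⁻¹⁸ s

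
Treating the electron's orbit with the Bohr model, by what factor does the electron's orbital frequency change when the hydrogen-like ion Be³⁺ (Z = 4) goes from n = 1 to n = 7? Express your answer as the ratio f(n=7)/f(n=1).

1/343

f ∝ Z^2 · n^-3; with Z fixed, f ∝ n^-3.
f(n=7)/f(n=1) = (7/1)^-3 = 1/343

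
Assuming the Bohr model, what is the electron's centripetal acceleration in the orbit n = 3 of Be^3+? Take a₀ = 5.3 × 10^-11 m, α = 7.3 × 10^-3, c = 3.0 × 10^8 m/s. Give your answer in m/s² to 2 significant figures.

7.2 × 10^22 m/s²

r = n²a₀/Z = 1.2 × 10^-10 m, v = Zαc/n = 2.9 × 10^6 m/s
a = v²/r = (2.9 × 10^6)² / 1.2 × 10^-10 = 7.2 × 10^22 m/s²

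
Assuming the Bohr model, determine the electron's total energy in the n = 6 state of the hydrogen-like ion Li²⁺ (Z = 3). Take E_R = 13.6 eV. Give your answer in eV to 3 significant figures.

E_n = −E_R·Z²/n² = −13.6 × 3²/6² = -3.40 eV

-3.40 eV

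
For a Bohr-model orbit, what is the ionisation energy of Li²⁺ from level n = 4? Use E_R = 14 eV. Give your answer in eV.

E_n = −E_R·Z²/n² = −14 × 3²/4² eV = -7.9 eV
Ionisation energy = −E_n = 7.9 eV

7.9 eV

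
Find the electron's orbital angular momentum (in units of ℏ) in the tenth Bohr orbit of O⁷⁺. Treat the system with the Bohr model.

L_n = nℏ, so L/ℏ = n = 10.

10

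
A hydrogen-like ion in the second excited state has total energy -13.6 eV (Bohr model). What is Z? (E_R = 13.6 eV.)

E_n = −E_R Z²/n² ⇒ Z² = −E_n n²/E_R = 13.6 × 3² / 13.6 ≈ 9.00
Z = 3

3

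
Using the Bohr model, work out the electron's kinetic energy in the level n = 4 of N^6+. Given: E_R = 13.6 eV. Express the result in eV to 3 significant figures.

For a Coulomb orbit the virial theorem gives K = −E_n.
E_n = −E_R·Z²/n², so K = E_R·Z²/n² = 13.6 × 7²/4² = 41.6 eV

41.6 eV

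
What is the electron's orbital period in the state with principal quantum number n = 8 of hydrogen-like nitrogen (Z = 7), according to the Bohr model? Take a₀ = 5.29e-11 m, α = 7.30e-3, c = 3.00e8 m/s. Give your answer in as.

r = n²a₀/Z = 8²·5.29e-11/7 = 4.84e-10 m
v = Zαc/n = 7·0.00730·3.00e8/8 = 1.92e6 m/s
T = 2πr/v = 1.59e-15 s = 1590 as

1590 as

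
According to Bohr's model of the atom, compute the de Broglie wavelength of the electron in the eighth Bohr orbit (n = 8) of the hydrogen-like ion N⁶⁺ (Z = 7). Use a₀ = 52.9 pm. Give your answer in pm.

380 pm

The Bohr quantisation condition is nλ = 2πr_n.
r_n = n²a₀/Z = 484 pm
λ = 2πr_n/n = 2π·484/8 = 380 pm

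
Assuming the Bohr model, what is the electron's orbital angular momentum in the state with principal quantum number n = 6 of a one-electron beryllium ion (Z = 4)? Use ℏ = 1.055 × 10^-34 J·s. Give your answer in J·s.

L_n = nℏ = 6 × 1.055 × 10^-34 = 6.330 × 10^-34 J·s

6.330 × 10^-34 J·s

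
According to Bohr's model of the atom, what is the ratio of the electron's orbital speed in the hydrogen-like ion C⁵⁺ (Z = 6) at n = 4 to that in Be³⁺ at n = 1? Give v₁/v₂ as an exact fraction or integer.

v ∝ Z^1 · n^-1
v₁/v₂ = (6/4)^1 · (4/1)^-1 = 3/8

3/8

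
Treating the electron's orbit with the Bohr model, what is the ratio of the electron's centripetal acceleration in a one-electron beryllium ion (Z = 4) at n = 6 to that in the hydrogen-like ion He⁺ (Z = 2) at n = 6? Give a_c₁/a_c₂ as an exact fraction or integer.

a_c ∝ Z^3 · n^-4
a_c₁/a_c₂ = (4/2)^3 · (6/6)^-4 = 8

8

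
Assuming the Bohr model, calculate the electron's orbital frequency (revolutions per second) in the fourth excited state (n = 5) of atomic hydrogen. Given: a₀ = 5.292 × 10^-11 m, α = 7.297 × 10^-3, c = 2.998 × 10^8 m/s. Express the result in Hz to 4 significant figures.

5.263 × 10^13 Hz

r = n²a₀/Z = 1.323 × 10^-9 m, v = Zαc/n = 4.375 × 10^5 m/s
f = v/(2πr) = 5.263 × 10^13 Hz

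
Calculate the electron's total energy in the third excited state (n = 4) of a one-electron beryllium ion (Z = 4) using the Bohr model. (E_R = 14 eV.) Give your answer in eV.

E_n = −E_R·Z²/n² = −14 × 4²/4² = -14 eV

-14 eV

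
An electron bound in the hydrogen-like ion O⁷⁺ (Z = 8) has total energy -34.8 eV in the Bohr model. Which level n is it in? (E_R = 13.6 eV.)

5

E_n = −E_R Z²/n² ⇒ n² = E_R Z²/(−E_n) = 13.6 × 8² / 34.8 ≈ 25.01
n = 5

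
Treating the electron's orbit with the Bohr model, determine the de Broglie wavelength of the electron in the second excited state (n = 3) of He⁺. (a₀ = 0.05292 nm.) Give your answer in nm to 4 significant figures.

The Bohr quantisation condition is nλ = 2πr_n.
r_n = n²a₀/Z = 0.2381 nm
λ = 2πr_n/n = 2π·0.2381/3 = 0.4988 nm

0.4988 nm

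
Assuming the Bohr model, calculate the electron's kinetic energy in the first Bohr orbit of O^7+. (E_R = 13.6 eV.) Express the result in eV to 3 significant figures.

870 eV

For a Coulomb orbit the virial theorem gives K = −E_n.
E_n = −E_R·Z²/n², so K = E_R·Z²/n² = 13.6 × 8²/1² = 870 eV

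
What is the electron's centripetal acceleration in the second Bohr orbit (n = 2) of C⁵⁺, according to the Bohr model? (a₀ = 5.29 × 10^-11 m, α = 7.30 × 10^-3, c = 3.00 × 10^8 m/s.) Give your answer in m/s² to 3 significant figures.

1.22 × 10^24 m/s²

r = n²a₀/Z = 3.53 × 10^-11 m, v = Zαc/n = 6.57 × 10^6 m/s
a = v²/r = (6.57 × 10^6)² / 3.53 × 10^-11 = 1.22 × 10^24 m/s²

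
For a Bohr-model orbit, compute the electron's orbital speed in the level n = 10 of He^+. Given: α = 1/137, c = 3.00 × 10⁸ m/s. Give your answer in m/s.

4.38 × 10⁵ m/s

v_n = Zαc/n = 2 × 0.00730 × 3.00 × 10⁸ / 10
    = 4.38 × 10⁵ m/s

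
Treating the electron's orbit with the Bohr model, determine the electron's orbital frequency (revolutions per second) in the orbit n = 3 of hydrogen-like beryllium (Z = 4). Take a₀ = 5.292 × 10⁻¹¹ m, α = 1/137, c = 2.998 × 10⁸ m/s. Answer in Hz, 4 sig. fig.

3.900 × 10¹⁵ Hz

r = n²a₀/Z = 1.191 × 10⁻¹⁰ m, v = Zαc/n = 2.918 × 10⁶ m/s
f = v/(2πr) = 3.900 × 10¹⁵ Hz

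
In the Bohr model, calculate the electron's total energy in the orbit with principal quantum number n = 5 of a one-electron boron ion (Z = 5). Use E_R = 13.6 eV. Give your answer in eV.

E_n = −E_R·Z²/n² = −13.6 × 5²/5² = -13.6 eV

-13.6 eV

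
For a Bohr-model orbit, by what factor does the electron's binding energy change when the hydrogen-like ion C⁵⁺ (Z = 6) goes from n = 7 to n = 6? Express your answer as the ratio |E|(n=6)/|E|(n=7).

49/36

|E| ∝ Z^2 · n^-2; with Z fixed, |E| ∝ n^-2.
|E|(n=6)/|E|(n=7) = (6/7)^-2 = 49/36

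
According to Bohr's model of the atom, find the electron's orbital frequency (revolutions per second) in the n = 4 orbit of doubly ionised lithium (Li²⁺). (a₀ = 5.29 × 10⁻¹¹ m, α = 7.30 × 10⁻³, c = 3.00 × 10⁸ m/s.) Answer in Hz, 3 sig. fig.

9.27 × 10¹⁴ Hz

r = n²a₀/Z = 2.82 × 10⁻¹⁰ m, v = Zαc/n = 1.64 × 10⁶ m/s
f = v/(2πr) = 9.27 × 10¹⁴ Hz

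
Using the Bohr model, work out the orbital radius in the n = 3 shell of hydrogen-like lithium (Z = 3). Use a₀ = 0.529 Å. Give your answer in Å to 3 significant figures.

r_n = n²a₀/Z = 3² × 0.529 / 3
    = 9 × 0.529 / 3 = 1.59 Å

1.59 Å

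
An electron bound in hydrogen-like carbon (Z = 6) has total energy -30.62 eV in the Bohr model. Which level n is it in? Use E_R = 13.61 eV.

E_n = −E_R Z²/n² ⇒ n² = E_R Z²/(−E_n) = 13.61 × 6² / 30.62 ≈ 16.00
n = 4

4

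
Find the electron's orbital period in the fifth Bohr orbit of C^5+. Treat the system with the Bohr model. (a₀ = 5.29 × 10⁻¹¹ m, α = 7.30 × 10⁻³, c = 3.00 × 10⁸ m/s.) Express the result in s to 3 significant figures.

5.27 × 10⁻¹⁶ s

r = n²a₀/Z = 5²·5.29 × 10⁻¹¹/6 = 2.20 × 10⁻¹⁰ m
v = Zαc/n = 6·0.00730·3.00 × 10⁸/5 = 2.63 × 10⁶ m/s
T = 2πr/v = 5.27 × 10⁻¹⁶ s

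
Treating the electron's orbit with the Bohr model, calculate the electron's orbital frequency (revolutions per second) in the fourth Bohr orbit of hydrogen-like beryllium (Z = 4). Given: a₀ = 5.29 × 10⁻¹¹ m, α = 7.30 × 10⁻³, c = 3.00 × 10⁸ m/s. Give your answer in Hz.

1.65 × 10¹⁵ Hz

r = n²a₀/Z = 2.12 × 10⁻¹⁰ m, v = Zαc/n = 2.19 × 10⁶ m/s
f = v/(2πr) = 1.65 × 10¹⁵ Hz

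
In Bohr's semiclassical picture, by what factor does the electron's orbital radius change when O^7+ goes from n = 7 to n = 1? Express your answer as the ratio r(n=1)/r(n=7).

r ∝ Z^-1 · n^2; with Z fixed, r ∝ n^2.
r(n=1)/r(n=7) = (1/7)^2 = 1/49

1/49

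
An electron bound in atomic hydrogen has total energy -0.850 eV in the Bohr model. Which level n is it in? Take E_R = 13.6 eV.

E_n = −E_R Z²/n² ⇒ n² = E_R Z²/(−E_n) = 13.6 × 1² / 0.850 ≈ 16.00
n = 4

4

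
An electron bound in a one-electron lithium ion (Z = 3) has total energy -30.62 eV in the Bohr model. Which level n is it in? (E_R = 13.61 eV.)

E_n = −E_R Z²/n² ⇒ n² = E_R Z²/(−E_n) = 13.61 × 3² / 30.62 ≈ 4.00
n = 2

2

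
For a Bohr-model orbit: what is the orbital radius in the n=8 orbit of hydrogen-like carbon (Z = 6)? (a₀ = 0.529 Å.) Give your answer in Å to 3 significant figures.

5.64 Å

r_n = n²a₀/Z = 8² × 0.529 / 6
    = 64 × 0.529 / 6 = 5.64 Å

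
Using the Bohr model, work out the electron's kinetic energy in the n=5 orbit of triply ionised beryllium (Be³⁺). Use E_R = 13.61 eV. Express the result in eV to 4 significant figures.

For a Coulomb orbit the virial theorem gives K = −E_n.
E_n = −E_R·Z²/n², so K = E_R·Z²/n² = 13.61 × 4²/5² = 8.710 eV

8.710 eV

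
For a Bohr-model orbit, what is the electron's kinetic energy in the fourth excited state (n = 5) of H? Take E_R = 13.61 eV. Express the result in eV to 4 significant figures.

0.5444 eV

For a Coulomb orbit the virial theorem gives K = −E_n.
E_n = −E_R·Z²/n², so K = E_R·Z²/n² = 13.61 × 1²/5² = 0.5444 eV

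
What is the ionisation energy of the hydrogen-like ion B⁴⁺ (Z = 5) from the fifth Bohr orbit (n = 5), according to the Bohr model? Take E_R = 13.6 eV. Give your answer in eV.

13.6 eV

E_n = −E_R·Z²/n² = −13.6 × 5²/5² eV = -13.6 eV
Ionisation energy = −E_n = 13.6 eV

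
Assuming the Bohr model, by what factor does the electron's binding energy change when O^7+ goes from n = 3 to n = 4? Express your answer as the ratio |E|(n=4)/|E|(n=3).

9/16

|E| ∝ Z^2 · n^-2; with Z fixed, |E| ∝ n^-2.
|E|(n=4)/|E|(n=3) = (4/3)^-2 = 9/16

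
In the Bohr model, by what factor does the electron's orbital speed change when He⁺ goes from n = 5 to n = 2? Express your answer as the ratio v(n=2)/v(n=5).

v ∝ Z^1 · n^-1; with Z fixed, v ∝ n^-1.
v(n=2)/v(n=5) = (2/5)^-1 = 5/2

5/2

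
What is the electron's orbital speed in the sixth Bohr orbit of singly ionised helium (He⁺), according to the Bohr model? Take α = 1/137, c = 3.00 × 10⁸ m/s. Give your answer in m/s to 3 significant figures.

7.30 × 10⁵ m/s

v_n = Zαc/n = 2 × 0.00730 × 3.00 × 10⁸ / 6
    = 7.30 × 10⁵ m/s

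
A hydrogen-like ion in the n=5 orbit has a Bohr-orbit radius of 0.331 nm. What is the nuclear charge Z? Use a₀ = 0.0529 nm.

4

r_n = n²a₀/Z ⇒ Z = n²a₀/r = 5² × 0.0529 / 0.331 ≈ 4.00
Z = 4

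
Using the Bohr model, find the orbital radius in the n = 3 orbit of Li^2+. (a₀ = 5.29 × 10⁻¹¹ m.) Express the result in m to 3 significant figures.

1.59 × 10⁻¹⁰ m

r_n = n²a₀/Z = 3² × 5.29 × 10⁻¹¹ / 3
    = 9 × 5.29 × 10⁻¹¹ / 3 = 1.59 × 10⁻¹⁰ m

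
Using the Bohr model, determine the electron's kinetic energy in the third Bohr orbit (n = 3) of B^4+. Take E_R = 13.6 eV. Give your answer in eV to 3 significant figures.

37.8 eV

For a Coulomb orbit the virial theorem gives K = −E_n.
E_n = −E_R·Z²/n², so K = E_R·Z²/n² = 13.6 × 5²/3² = 37.8 eV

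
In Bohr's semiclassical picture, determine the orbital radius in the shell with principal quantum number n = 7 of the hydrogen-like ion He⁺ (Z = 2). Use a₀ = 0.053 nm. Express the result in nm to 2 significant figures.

r_n = n²a₀/Z = 7² × 0.053 / 2
    = 49 × 0.053 / 2 = 1.3 nm

1.3 nm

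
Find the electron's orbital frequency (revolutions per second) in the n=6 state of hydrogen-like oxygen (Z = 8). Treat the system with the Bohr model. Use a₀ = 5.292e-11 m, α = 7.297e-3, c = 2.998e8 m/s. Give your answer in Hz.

r = n²a₀/Z = 2.381e-10 m, v = Zαc/n = 2.917e6 m/s
f = v/(2πr) = 1.949e15 Hz

1.949e15 Hz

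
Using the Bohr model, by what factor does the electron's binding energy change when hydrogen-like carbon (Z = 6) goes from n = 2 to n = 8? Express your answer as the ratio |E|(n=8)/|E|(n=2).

|E| ∝ Z^2 · n^-2; with Z fixed, |E| ∝ n^-2.
|E|(n=8)/|E|(n=2) = (8/2)^-2 = 1/16

1/16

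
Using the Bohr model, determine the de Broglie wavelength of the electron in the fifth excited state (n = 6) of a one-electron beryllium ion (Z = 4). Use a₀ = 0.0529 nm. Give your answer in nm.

0.499 nm

The Bohr quantisation condition is nλ = 2πr_n.
r_n = n²a₀/Z = 0.476 nm
λ = 2πr_n/n = 2π·0.476/6 = 0.499 nm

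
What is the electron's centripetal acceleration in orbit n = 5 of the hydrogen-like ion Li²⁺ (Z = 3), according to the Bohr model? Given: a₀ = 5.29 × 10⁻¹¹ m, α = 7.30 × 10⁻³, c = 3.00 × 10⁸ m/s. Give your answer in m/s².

3.92 × 10²¹ m/s²

r = n²a₀/Z = 4.41 × 10⁻¹⁰ m, v = Zαc/n = 1.31 × 10⁶ m/s
a = v²/r = (1.31 × 10⁶)² / 4.41 × 10⁻¹⁰ = 3.92 × 10²¹ m/s²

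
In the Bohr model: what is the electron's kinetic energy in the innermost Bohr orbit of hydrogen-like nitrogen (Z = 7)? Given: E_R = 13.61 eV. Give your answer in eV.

For a Coulomb orbit the virial theorem gives K = −E_n.
E_n = −E_R·Z²/n², so K = E_R·Z²/n² = 13.61 × 7²/1² = 666.9 eV

666.9 eV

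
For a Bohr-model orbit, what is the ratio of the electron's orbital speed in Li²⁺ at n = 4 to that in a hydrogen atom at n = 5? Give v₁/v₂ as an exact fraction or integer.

v ∝ Z^1 · n^-1
v₁/v₂ = (3/1)^1 · (4/5)^-1 = 15/4

15/4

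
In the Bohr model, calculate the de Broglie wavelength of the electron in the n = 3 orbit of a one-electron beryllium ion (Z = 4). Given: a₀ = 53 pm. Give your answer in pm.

The Bohr quantisation condition is nλ = 2πr_n.
r_n = n²a₀/Z = 120 pm
λ = 2πr_n/n = 2π·120/3 = 250 pm

250 pm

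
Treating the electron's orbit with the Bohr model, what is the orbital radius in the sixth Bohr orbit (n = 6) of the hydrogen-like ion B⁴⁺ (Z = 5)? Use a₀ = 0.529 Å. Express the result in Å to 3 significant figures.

r_n = n²a₀/Z = 6² × 0.529 / 5
    = 36 × 0.529 / 5 = 3.81 Å

3.81 Å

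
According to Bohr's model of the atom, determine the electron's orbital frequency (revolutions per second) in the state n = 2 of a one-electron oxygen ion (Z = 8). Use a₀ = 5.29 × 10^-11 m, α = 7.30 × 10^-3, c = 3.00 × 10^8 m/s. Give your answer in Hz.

5.27 × 10^16 Hz

r = n²a₀/Z = 2.65 × 10^-11 m, v = Zαc/n = 8.76 × 10^6 m/s
f = v/(2πr) = 5.27 × 10^16 Hz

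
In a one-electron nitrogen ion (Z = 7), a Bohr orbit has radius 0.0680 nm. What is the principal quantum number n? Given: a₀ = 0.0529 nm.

3

r_n = n²a₀/Z ⇒ n² = rZ/a₀ = 0.0680 × 7 / 0.0529 ≈ 9.00
n = 3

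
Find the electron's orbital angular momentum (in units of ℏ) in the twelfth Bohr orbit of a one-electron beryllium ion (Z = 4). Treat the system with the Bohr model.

L_n = nℏ, so L/ℏ = n = 12.

12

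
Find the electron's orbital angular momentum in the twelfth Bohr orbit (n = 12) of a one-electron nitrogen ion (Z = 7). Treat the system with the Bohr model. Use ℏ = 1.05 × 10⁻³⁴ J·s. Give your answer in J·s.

1.26 × 10⁻³³ J·s

L_n = nℏ = 12 × 1.05 × 10⁻³⁴ = 1.26 × 10⁻³³ J·s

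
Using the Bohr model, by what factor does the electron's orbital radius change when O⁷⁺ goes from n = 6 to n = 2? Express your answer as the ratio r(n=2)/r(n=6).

1/9

r ∝ Z^-1 · n^2; with Z fixed, r ∝ n^2.
r(n=2)/r(n=6) = (2/6)^2 = 1/9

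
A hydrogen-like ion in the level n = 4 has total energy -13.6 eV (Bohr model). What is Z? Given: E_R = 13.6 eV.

4

E_n = −E_R Z²/n² ⇒ Z² = −E_n n²/E_R = 13.6 × 4² / 13.6 ≈ 16.00
Z = 4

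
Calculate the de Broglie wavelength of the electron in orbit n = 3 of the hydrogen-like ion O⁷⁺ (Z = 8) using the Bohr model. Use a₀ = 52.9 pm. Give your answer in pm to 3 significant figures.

The Bohr quantisation condition is nλ = 2πr_n.
r_n = n²a₀/Z = 59.5 pm
λ = 2πr_n/n = 2π·59.5/3 = 125 pm

125 pm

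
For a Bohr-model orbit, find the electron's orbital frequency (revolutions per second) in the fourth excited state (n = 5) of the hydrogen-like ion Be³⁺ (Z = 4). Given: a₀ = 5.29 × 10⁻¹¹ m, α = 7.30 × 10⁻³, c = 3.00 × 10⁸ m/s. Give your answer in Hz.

8.43 × 10¹⁴ Hz

r = n²a₀/Z = 3.31 × 10⁻¹⁰ m, v = Zαc/n = 1.75 × 10⁶ m/s
f = v/(2πr) = 8.43 × 10¹⁴ Hz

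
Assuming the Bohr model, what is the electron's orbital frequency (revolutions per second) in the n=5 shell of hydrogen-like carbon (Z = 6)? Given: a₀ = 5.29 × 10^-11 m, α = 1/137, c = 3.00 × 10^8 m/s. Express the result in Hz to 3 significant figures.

1.90 × 10^15 Hz

r = n²a₀/Z = 2.20 × 10^-10 m, v = Zαc/n = 2.63 × 10^6 m/s
f = v/(2πr) = 1.90 × 10^15 Hz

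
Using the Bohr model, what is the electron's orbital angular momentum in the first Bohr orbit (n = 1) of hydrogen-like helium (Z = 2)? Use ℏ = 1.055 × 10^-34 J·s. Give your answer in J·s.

1.055 × 10^-34 J·s

L_n = nℏ = 1 × 1.055 × 10^-34 = 1.055 × 10^-34 J·s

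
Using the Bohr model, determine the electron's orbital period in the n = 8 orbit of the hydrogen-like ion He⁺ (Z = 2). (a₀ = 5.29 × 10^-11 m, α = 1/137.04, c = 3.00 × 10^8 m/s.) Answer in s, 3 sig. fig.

1.94 × 10^-14 s

r = n²a₀/Z = 8²·5.29 × 10^-11/2 = 1.69 × 10^-9 m
v = Zαc/n = 2·0.00730·3.00 × 10^8/8 = 5.47 × 10^5 m/s
T = 2πr/v = 1.94 × 10^-14 s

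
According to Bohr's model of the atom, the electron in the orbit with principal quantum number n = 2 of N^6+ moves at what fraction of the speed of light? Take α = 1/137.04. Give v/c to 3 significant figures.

v_n = Zαc/n, so v/c = Zα/n = 7 × 0.00730 / 2 = 0.0255

0.0255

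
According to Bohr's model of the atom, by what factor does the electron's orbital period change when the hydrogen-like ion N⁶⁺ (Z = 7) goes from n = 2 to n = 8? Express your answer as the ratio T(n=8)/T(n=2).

T ∝ Z^-2 · n^3; with Z fixed, T ∝ n^3.
T(n=8)/T(n=2) = (8/2)^3 = 64

64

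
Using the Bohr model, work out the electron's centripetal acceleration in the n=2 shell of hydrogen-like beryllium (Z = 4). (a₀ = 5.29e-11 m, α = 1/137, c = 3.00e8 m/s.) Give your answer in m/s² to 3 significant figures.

r = n²a₀/Z = 5.29e-11 m, v = Zαc/n = 4.38e6 m/s
a = v²/r = (4.38e6)² / 5.29e-11 = 3.63e23 m/s²

3.63e23 m/s²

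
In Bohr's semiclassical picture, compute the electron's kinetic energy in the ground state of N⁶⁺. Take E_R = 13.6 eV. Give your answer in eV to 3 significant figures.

666 eV

For a Coulomb orbit the virial theorem gives K = −E_n.
E_n = −E_R·Z²/n², so K = E_R·Z²/n² = 13.6 × 7²/1² = 666 eV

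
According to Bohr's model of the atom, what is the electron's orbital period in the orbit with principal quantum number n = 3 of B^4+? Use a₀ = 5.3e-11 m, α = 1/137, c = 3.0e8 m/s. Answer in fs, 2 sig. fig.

0.16 fs

r = n²a₀/Z = 3²·5.3e-11/5 = 9.5e-11 m
v = Zαc/n = 5·0.0073·3.0e8/3 = 3.6e6 m/s
T = 2πr/v = 1.6e-16 s = 0.16 fs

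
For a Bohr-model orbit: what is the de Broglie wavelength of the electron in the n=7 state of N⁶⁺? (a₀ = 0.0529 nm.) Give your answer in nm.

0.332 nm

The Bohr quantisation condition is nλ = 2πr_n.
r_n = n²a₀/Z = 0.370 nm
λ = 2πr_n/n = 2π·0.370/7 = 0.332 nm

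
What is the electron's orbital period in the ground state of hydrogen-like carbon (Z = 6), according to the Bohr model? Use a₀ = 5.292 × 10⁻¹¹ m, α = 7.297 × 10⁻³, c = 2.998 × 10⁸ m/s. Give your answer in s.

4.222 × 10⁻¹⁸ s

r = n²a₀/Z = 1²·5.292 × 10⁻¹¹/6 = 8.820 × 10⁻¹² m
v = Zαc/n = 6·0.007297·2.998 × 10⁸/1 = 1.313 × 10⁷ m/s
T = 2πr/v = 4.222 × 10⁻¹⁸ s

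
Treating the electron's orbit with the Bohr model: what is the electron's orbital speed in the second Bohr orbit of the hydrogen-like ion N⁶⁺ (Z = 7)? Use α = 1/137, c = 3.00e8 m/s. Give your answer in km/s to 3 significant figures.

v_n = Zαc/n = 7 × 0.00730 × 3.00e8 / 2
    = 7660 km/s

7660 km/s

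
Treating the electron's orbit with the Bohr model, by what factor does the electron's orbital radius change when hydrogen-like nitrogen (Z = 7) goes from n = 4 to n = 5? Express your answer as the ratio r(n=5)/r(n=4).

r ∝ Z^-1 · n^2; with Z fixed, r ∝ n^2.
r(n=5)/r(n=4) = (5/4)^2 = 25/16

25/16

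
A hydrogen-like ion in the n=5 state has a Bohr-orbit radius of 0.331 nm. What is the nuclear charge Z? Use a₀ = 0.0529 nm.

4

r_n = n²a₀/Z ⇒ Z = n²a₀/r = 5² × 0.0529 / 0.331 ≈ 4.00
Z = 4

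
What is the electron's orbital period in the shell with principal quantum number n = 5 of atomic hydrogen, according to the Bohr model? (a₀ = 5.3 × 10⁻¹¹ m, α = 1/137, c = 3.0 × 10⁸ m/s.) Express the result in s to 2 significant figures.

r = n²a₀/Z = 5²·5.3 × 10⁻¹¹/1 = 1.3 × 10⁻⁹ m
v = Zαc/n = 1·0.0073·3.0 × 10⁸/5 = 4.4 × 10⁵ m/s
T = 2πr/v = 1.9 × 10⁻¹⁴ s

1.9 × 10⁻¹⁴ s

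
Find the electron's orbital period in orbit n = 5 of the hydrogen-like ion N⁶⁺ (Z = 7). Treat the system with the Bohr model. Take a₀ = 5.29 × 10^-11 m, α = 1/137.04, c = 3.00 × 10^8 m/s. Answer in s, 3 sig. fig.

r = n²a₀/Z = 5²·5.29 × 10^-11/7 = 1.89 × 10^-10 m
v = Zαc/n = 7·0.00730·3.00 × 10^8/5 = 3.06 × 10^6 m/s
T = 2πr/v = 3.87 × 10^-16 s

3.87 × 10^-16 s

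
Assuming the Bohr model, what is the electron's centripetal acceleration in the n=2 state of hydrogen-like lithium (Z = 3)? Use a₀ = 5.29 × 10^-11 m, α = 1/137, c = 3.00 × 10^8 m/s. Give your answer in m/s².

1.53 × 10^23 m/s²

r = n²a₀/Z = 7.05 × 10^-11 m, v = Zαc/n = 3.28 × 10^6 m/s
a = v²/r = (3.28 × 10^6)² / 7.05 × 10^-11 = 1.53 × 10^23 m/s²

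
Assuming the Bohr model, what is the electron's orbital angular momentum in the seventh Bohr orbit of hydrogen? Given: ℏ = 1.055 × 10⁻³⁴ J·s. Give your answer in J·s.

L_n = nℏ = 7 × 1.055 × 10⁻³⁴ = 7.385 × 10⁻³⁴ J·s

7.385 × 10⁻³⁴ J·s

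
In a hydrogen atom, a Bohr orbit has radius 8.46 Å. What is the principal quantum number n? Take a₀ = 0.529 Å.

4

r_n = n²a₀/Z ⇒ n² = rZ/a₀ = 8.46 × 1 / 0.529 ≈ 15.99
n = 4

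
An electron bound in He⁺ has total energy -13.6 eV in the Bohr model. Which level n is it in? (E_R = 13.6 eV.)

E_n = −E_R Z²/n² ⇒ n² = E_R Z²/(−E_n) = 13.6 × 2² / 13.6 ≈ 4.00
n = 2

2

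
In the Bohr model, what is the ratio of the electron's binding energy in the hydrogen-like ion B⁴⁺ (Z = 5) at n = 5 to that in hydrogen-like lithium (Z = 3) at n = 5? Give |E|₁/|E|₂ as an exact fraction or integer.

|E| ∝ Z^2 · n^-2
|E|₁/|E|₂ = (5/3)^2 · (5/5)^-2 = 25/9

25/9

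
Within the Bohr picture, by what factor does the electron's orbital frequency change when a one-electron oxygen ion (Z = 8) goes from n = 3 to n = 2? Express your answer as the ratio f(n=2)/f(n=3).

27/8

f ∝ Z^2 · n^-3; with Z fixed, f ∝ n^-3.
f(n=2)/f(n=3) = (2/3)^-3 = 27/8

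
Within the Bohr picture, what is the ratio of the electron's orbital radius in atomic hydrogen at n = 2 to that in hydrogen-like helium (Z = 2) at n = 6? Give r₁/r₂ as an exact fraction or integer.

2/9

r ∝ Z^-1 · n^2
r₁/r₂ = (1/2)^-1 · (2/6)^2 = 2/9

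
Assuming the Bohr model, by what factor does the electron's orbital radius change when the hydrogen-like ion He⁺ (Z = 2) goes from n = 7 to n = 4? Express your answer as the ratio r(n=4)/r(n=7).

r ∝ Z^-1 · n^2; with Z fixed, r ∝ n^2.
r(n=4)/r(n=7) = (4/7)^2 = 16/49

16/49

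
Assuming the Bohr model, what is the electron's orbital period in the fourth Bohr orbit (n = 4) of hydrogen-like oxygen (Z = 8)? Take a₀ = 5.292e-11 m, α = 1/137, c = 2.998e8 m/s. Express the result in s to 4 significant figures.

1.519e-16 s

r = n²a₀/Z = 4²·5.292e-11/8 = 1.058e-10 m
v = Zαc/n = 8·0.007299·2.998e8/4 = 4.377e6 m/s
T = 2πr/v = 1.519e-16 s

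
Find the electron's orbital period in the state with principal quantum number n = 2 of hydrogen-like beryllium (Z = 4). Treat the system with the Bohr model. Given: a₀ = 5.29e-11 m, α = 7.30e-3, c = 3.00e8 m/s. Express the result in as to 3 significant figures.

r = n²a₀/Z = 2²·5.29e-11/4 = 5.29e-11 m
v = Zαc/n = 4·0.00730·3.00e8/2 = 4.38e6 m/s
T = 2πr/v = 7.59e-17 s = 75.9 as

75.9 as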